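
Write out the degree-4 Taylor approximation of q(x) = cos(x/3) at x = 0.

q(0) = 1
q′(0) = 0
q′′(0) = -1/9
q′′′(0) = 0
q^(4)(0) = 1/81
Dividing each by k! gives the coefficients c_0, ..., c_4.

x^4/1944 - x^2/18 + 1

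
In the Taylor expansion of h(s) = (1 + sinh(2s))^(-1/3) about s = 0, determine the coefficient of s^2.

8/9

Plug the Maclaurin series of the inner function into that of the outer and collect terms.
[s^0] = 1;  [s^1] = -2/3;  [s^2] = 8/9.
So c_2 = h′′(0)/2! = 8/9.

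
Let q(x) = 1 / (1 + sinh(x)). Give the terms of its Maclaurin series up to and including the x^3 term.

-7*x^3/6 + x^2 - x + 1

Use the geometric series for the reciprocal, then substitute.
q(0) = 1
q′(0) = -1
q′′(0) = 2
q′′′(0) = -7
Then c_k = q^(k)(0)/k! gives each Taylor coefficient.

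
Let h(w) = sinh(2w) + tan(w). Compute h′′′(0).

10

Combine the two series term by term.
The coefficient of w^3 in the expansion is 5/3, so h′′′(0) = 3! * (5/3) = 10.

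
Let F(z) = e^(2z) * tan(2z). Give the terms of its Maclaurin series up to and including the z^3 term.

Multiply the two series term by term and collect like powers.
F(0) = 0
F′(0) = 2
F′′(0) = 8
F′′′(0) = 40

20*z^3/3 + 4*z^2 + 2*z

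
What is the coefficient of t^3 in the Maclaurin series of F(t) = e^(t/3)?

1/162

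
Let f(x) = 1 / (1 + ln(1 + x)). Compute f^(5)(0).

-694

Write 1/(1+u) = 1 - u + u^2 - u^3 + ... and substitute the series for u.
The coefficient of x^5 in the expansion is -347/60, so f^(5)(0) = 5! * (-347/60) = -694.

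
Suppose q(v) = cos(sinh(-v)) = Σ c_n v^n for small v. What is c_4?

Plug the Maclaurin series of the inner function into that of the outer and collect terms.
q(0) = 1
q′(0) = 0
q′′(0) = -1
q′′′(0) = 0
q^(4)(0) = -3
Dividing each by k! gives the coefficients c_0, ..., c_4.

-1/8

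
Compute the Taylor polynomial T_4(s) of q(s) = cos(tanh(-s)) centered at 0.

Compose series: expand the inner function first, then feed it into the outer expansion.

3*s^4/8 - s^2/2 + 1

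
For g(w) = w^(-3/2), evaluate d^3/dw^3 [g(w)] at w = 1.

-105/8

Use the known series and substitute for the argument.
The coefficient of (w - 1)^3 in the expansion is -35/16, so g′′′(1) = 3! * (-35/16) = -105/8.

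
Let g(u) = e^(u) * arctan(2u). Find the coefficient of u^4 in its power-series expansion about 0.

-7/3

Write out both Maclaurin series and multiply, keeping only the needed powers.
g(0) = 0
g′(0) = 2
g′′(0) = 4
g′′′(0) = -10
g^(4)(0) = -56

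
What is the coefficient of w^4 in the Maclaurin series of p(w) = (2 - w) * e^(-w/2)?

5/192

Shift and add copies of the series according to the polynomial's terms.
[w^0] = 2;  [w^1] = -2;  [w^2] = 3/4;  [w^3] = -1/6;  [w^4] = 5/192.
So c_4 = p^(4)(0)/4! = 5/192.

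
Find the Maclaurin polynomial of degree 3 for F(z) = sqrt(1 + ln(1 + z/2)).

Compose series: expand the inner function first, then feed it into the outer expansion.
F(0) = 1
F′(0) = 1/4
F′′(0) = -3/16
F′′′(0) = 17/64

17*z^3/384 - 3*z^2/32 + z/4 + 1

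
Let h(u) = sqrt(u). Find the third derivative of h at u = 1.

3/8

The coefficient of (u - 1)^3 in the expansion is 1/16, so h′′′(1) = 3! * (1/16) = 3/8.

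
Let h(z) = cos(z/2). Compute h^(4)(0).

1/16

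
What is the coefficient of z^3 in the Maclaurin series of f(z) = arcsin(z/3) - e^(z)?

Add the two expansions coefficient-wise.

-13/81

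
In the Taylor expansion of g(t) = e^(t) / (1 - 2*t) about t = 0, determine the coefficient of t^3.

79/6

Multiply the numerator's expansion by the denominator's geometric series.
g(0) = 1
g′(0) = 3
g′′(0) = 13
g′′′(0) = 79
So c_3 = g′′′(0)/3! = 79/6.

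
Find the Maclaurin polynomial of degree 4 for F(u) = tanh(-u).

u^3/3 - u

F(0) = 0
F′(0) = -1
F′′(0) = 0
F′′′(0) = 2
F^(4)(0) = 0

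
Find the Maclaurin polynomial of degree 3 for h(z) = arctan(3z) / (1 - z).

-6*z^3 + 3*z^2 + 3*z

Write out both Maclaurin series and multiply, keeping only the needed powers.
h(0) = 0
h′(0) = 3
h′′(0) = 6
h′′′(0) = -36
The Taylor polynomial is Σ h^(k)(0)/k! · z^k.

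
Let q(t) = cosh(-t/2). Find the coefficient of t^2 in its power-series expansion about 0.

1/8

Differentiate repeatedly and evaluate at the center.
q(0) = 1
q′(0) = 0
q′′(0) = 1/4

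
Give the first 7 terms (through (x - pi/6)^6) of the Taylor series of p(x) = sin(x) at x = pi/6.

-(x - pi/6)^6/1440 + sqrt(3)*(x - pi/6)^5/240 + (x - pi/6)^4/48 - sqrt(3)*(x - pi/6)^3/12 - (x - pi/6)^2/4 + sqrt(3)*(x - pi/6)/2 + 1/2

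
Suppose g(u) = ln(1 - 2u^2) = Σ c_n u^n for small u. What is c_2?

Compute the successive derivatives at the expansion point and divide by k!.
g(0) = 0
g′(0) = 0
g′′(0) = -4
Dividing each by k! gives the coefficients c_0, ..., c_2.

-2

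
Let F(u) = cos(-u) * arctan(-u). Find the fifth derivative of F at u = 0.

Write out both Maclaurin series and multiply, keeping only the needed powers.
From the series, [u^5] F = -49/120; multiply by 5! = 120 to get -49.

-49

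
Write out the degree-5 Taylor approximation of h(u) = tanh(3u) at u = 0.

162*u^5/5 - 9*u^3 + 3*u

Compute the successive derivatives at the expansion point and divide by k!.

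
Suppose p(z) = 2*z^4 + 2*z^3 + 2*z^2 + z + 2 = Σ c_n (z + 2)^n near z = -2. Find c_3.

Apply the Taylor formula c_k = f^(k)(a)/k!.
[(z + 2)^0] = 24;  [(z + 2)^1] = -47;  [(z + 2)^2] = 38;  [(z + 2)^3] = -14.
So c_3 = p′′′(-2)/3! = -14.

-14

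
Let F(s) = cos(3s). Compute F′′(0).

-9

The coefficient of s^2 in the expansion is -9/2, so F′′(0) = 2! * (-9/2) = -9.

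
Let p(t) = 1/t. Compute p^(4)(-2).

The coefficient of (t + 2)^4 in the expansion is -1/32, so p^(4)(-2) = 4! * (-1/32) = -3/4.

-3/4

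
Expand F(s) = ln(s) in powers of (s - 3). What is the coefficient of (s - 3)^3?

[(s - 3)^0] = ln(3);  [(s - 3)^1] = 1/3;  [(s - 3)^2] = -1/18;  [(s - 3)^3] = 1/81.
So c_3 = F′′′(3)/3! = 1/81.

1/81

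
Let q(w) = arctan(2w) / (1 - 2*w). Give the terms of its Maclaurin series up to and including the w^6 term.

Use 1/(1 - r) = Σ r^k on the denominator, then take the Cauchy product.
[w^0] = 0;  [w^1] = 2;  [w^2] = 4;  [w^3] = 16/3;  [w^4] = 32/3;  [w^5] = 416/15;  [w^6] = 832/15.

832*w^6/15 + 416*w^5/15 + 32*w^4/3 + 16*w^3/3 + 4*w^2 + 2*w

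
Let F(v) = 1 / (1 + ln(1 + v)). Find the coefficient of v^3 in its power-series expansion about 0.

-7/3

Use the geometric series for the reciprocal, then substitute.
F(0) = 1
F′(0) = -1
F′′(0) = 3
F′′′(0) = -14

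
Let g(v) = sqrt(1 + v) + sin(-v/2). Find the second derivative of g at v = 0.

-1/4

Add the two expansions coefficient-wise.
From the series, [v^2] g = -1/8; multiply by 2! = 2 to get -1/4.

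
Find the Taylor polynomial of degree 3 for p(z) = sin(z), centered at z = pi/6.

-sqrt(3)*(z - pi/6)^3/12 - (z - pi/6)^2/4 + sqrt(3)*(z - pi/6)/2 + 1/2

Apply the Taylor formula c_k = f^(k)(a)/k!.
p(pi/6) = 1/2
p′(pi/6) = sqrt(3)/2
p′′(pi/6) = -1/2
p′′′(pi/6) = -sqrt(3)/2
Then c_k = p^(k)(pi/6)/k! gives each Taylor coefficient.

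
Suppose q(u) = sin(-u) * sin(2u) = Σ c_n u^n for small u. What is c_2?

Expand each factor separately, then convolve coefficients.
[u^0] = 0;  [u^1] = 0;  [u^2] = -2.

-2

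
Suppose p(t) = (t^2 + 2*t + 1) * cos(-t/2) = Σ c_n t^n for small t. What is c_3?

-1/4

Distribute the polynomial across the series and collect like powers.
So c_3 = p′′′(0)/3! = -1/4.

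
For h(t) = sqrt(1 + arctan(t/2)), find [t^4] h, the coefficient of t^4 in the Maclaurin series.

Compose series: expand the inner function first, then feed it into the outer expansion.
[t^0] = 1;  [t^1] = 1/4;  [t^2] = -1/32;  [t^3] = -5/384;  [t^4] = 17/6144.

17/6144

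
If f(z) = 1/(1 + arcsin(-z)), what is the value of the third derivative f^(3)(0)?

7

Substitute the inner expansion into the outer series and collect powers.
The coefficient of z^3 in the expansion is 7/6, so f′′′(0) = 3! * (7/6) = 7.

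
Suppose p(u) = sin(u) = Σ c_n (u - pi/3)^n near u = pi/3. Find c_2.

-sqrt(3)/4

p(pi/3) = sqrt(3)/2
p′(pi/3) = 1/2
p′′(pi/3) = -sqrt(3)/2
Then c_k = p^(k)(pi/3)/k! gives each Taylor coefficient.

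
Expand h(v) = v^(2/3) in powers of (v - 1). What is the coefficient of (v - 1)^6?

-91/6561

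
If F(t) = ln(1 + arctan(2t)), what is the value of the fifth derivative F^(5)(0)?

256

Substitute the inner expansion into the outer series and collect powers.
The coefficient of t^5 in the expansion is 32/15, so F^(5)(0) = 5! * (32/15) = 256.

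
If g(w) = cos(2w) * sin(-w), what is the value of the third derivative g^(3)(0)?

Take the Cauchy product of the two expansions.
The coefficient of w^3 in the expansion is 13/6, so g′′′(0) = 3! * (13/6) = 13.

13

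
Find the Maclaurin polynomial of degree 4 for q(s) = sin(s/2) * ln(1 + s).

7*s^4/48 - s^3/4 + s^2/2

Write out both Maclaurin series and multiply, keeping only the needed powers.
q(0) = 0
q′(0) = 0
q′′(0) = 1
q′′′(0) = -3/2
q^(4)(0) = 7/2
Then c_k = q^(k)(0)/k! gives each Taylor coefficient.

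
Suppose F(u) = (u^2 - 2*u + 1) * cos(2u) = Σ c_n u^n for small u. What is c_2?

-1

Distribute the polynomial across the series and collect like powers.
F(0) = 1
F′(0) = -2
F′′(0) = -2
So c_2 = F′′(0)/2! = -1.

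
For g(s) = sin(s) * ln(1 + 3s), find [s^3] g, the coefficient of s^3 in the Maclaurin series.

Expand each factor separately, then convolve coefficients.
[s^0] = 0;  [s^1] = 0;  [s^2] = 3;  [s^3] = -9/2.
So c_3 = g′′′(0)/3! = -9/2.

-9/2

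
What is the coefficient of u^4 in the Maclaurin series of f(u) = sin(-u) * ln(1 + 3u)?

Multiply the two series term by term and collect like powers.
[u^0] = 0;  [u^1] = 0;  [u^2] = -3;  [u^3] = 9/2;  [u^4] = -17/2.
So c_4 = f^(4)(0)/4! = -17/2.

-17/2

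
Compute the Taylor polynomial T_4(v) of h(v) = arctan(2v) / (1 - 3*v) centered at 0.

46*v^4 + 46*v^3/3 + 6*v^2 + 2*v

Use 1/(1 - r) = Σ r^k on the denominator, then take the Cauchy product.
h(0) = 0
h′(0) = 2
h′′(0) = 12
h′′′(0) = 92
h^(4)(0) = 1104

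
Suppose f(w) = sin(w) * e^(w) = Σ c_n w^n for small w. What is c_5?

Write out both Maclaurin series and multiply, keeping only the needed powers.
f(0) = 0
f′(0) = 1
f′′(0) = 2
f′′′(0) = 2
f^(4)(0) = 0
f^(5)(0) = -4
Dividing each by k! gives the coefficients c_0, ..., c_5.

-1/30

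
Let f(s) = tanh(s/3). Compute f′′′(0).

-2/27

Use the known series and substitute for the argument.
The coefficient of s^3 in the expansion is -1/81, so f′′′(0) = 3! * (-1/81) = -2/27.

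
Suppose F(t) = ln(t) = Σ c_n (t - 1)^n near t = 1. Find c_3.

F(1) = 0
F′(1) = 1
F′′(1) = -1
F′′′(1) = 2
So c_3 = F′′′(1)/3! = 1/3.

1/3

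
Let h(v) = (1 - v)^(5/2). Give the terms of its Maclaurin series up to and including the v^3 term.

-5*v^3/16 + 15*v^2/8 - 5*v/2 + 1

[v^0] = 1;  [v^1] = -5/2;  [v^2] = 15/8;  [v^3] = -5/16.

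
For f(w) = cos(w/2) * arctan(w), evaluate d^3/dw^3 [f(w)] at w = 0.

-11/4

Write out both Maclaurin series and multiply, keeping only the needed powers.
From the series, [w^3] f = -11/24; multiply by 3! = 6 to get -11/4.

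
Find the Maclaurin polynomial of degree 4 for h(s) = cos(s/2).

h(0) = 1
h′(0) = 0
h′′(0) = -1/4
h′′′(0) = 0
h^(4)(0) = 1/16

s^4/384 - s^2/8 + 1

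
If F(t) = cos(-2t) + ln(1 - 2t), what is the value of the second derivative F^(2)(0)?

-8

Combine the two series term by term.
The coefficient of t^2 in the expansion is -4, so F′′(0) = 2! * (-4) = -8.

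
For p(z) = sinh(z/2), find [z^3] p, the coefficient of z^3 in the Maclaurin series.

Compute the successive derivatives at the expansion point and divide by k!.
[z^0] = 0;  [z^1] = 1/2;  [z^2] = 0;  [z^3] = 1/48.

1/48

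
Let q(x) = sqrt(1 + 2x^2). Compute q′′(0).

From the series, [x^2] q = 1; multiply by 2! = 2 to get 2.

2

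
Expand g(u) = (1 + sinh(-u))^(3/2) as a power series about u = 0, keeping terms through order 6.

Let u equal the inner series; expand the outer function in u and truncate.
g(0) = 1
g′(0) = -3/2
g′′(0) = 3/4
g′′′(0) = -9/8
g^(4)(0) = 57/16
g^(5)(0) = 117/32
g^(6)(0) = 1803/64

601*u^6/15360 + 39*u^5/1280 + 19*u^4/128 - 3*u^3/16 + 3*u^2/8 - 3*u/2 + 1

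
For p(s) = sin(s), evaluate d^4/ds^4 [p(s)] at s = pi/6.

Apply the Taylor formula c_k = f^(k)(a)/k!.
The coefficient of (s - pi/6)^4 in the expansion is 1/48, so p^(4)(pi/6) = 4! * (1/48) = 1/2.

1/2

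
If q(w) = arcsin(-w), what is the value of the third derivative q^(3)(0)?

-1

The coefficient of w^3 in the expansion is -1/6, so q′′′(0) = 3! * (-1/6) = -1.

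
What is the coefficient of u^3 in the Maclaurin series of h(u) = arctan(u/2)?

-1/24

Compute the successive derivatives at the expansion point and divide by k!.
[u^0] = 0;  [u^1] = 1/2;  [u^2] = 0;  [u^3] = -1/24.
So c_3 = h′′′(0)/3! = -1/24.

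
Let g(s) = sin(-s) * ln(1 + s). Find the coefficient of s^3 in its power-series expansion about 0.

Multiply the two series term by term and collect like powers.
g(0) = 0
g′(0) = 0
g′′(0) = -2
g′′′(0) = 3
So c_3 = g′′′(0)/3! = 1/2.

1/2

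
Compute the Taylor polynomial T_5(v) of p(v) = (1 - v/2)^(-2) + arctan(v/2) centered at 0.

31*v^5/160 + 5*v^4/16 + 11*v^3/24 + 3*v^2/4 + 3*v/2 + 1

Combine the two series term by term.
p(0) = 1
p′(0) = 3/2
p′′(0) = 3/2
p′′′(0) = 11/4
p^(4)(0) = 15/2
p^(5)(0) = 93/4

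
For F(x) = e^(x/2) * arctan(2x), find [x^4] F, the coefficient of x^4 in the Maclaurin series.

Expand each factor separately, then convolve coefficients.

-31/24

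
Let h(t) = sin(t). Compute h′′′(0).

Compute the successive derivatives at the expansion point and divide by k!.
The coefficient of t^3 in the expansion is -1/6, so h′′′(0) = 3! * (-1/6) = -1.

-1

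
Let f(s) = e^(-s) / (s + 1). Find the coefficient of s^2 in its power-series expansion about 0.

Multiply the numerator's expansion by the denominator's geometric series.
[s^0] = 1;  [s^1] = -2;  [s^2] = 5/2.

5/2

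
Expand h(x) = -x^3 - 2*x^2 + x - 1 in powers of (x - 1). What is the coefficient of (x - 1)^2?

Compute the successive derivatives at the expansion point and divide by k!.
h(1) = -3
h′(1) = -6
h′′(1) = -10
Then c_k = h^(k)(1)/k! gives each Taylor coefficient.

-5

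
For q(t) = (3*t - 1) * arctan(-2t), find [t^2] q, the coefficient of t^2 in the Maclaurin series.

Distribute the polynomial across the series and collect like powers.
q(0) = 0
q′(0) = 2
q′′(0) = -12
So c_2 = q′′(0)/2! = -6.

-6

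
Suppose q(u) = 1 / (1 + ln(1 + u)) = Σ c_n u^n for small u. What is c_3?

Expand as Σ (-1)^k u^k with u equal to the inner function's series.
[u^0] = 1;  [u^1] = -1;  [u^2] = 3/2;  [u^3] = -7/3.
So c_3 = q′′′(0)/3! = -7/3.

-7/3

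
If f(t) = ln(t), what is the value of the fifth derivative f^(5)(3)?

From the series, [(t - 3)^5] f = 1/1215; multiply by 5! = 120 to get 8/81.

8/81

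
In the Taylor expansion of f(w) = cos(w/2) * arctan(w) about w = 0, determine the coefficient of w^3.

Expand each factor separately, then convolve coefficients.
[w^0] = 0;  [w^1] = 1;  [w^2] = 0;  [w^3] = -11/24.

-11/24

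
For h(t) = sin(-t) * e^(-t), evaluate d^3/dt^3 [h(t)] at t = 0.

-2

Multiply the two series term by term and collect like powers.
The coefficient of t^3 in the expansion is -1/3, so h′′′(0) = 3! * (-1/3) = -2.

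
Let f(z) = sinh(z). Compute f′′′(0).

1

Use the known series and substitute for the argument.
The coefficient of z^3 in the expansion is 1/6, so f′′′(0) = 3! * (1/6) = 1.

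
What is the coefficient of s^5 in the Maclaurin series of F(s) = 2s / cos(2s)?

Divide the numerator series by the denominator series (power-series long division).
F(0) = 0
F′(0) = 2
F′′(0) = 0
F′′′(0) = 24
F^(4)(0) = 0
F^(5)(0) = 800

20/3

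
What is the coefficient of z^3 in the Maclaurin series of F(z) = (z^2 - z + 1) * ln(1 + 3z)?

Multiply each power in the prefactor through the base expansion.
[z^0] = 0;  [z^1] = 3;  [z^2] = -15/2;  [z^3] = 33/2.
So c_3 = F′′′(0)/3! = 33/2.

33/2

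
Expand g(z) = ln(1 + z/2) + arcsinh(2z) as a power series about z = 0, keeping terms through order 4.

Expand each term separately and add.
[z^0] = 0;  [z^1] = 5/2;  [z^2] = -1/8;  [z^3] = -31/24;  [z^4] = -1/64.

-z^4/64 - 31*z^3/24 - z^2/8 + 5*z/2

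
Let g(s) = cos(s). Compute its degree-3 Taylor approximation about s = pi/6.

g(pi/6) = sqrt(3)/2
g′(pi/6) = -1/2
g′′(pi/6) = -sqrt(3)/2
g′′′(pi/6) = 1/2

(s - pi/6)^3/12 - sqrt(3)*(s - pi/6)^2/4 - (s - pi/6)/2 + sqrt(3)/2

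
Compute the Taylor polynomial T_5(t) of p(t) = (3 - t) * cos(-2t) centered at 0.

Shift and add copies of the series according to the polynomial's terms.

-2*t^5/3 + 2*t^4 + 2*t^3 - 6*t^2 - t + 3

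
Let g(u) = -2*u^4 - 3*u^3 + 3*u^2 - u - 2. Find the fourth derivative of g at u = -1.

-48

The coefficient of (u + 1)^4 in the expansion is -2, so g^(4)(-1) = 4! * (-2) = -48.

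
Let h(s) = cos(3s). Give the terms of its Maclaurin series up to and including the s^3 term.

1 - 9*s^2/2

h(0) = 1
h′(0) = 0
h′′(0) = -9
h′′′(0) = 0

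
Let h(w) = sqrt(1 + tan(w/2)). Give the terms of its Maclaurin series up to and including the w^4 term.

Let u equal the inner series; expand the outer function in u and truncate.

-47*w^4/6144 + 11*w^3/384 - w^2/32 + w/4 + 1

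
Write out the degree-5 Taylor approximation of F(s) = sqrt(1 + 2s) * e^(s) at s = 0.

Multiply the two series term by term and collect like powers.

7*s^5/15 - s^4/6 + 2*s^3/3 + s^2 + 2*s + 1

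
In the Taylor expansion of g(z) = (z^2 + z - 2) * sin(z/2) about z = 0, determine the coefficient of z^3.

Distribute the polynomial across the series and collect like powers.
g(0) = 0
g′(0) = -1
g′′(0) = 1
g′′′(0) = 13/4

13/24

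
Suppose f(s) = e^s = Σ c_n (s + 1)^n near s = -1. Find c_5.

e^(-1)/120

f(-1) = e^(-1)
f′(-1) = e^(-1)
f′′(-1) = e^(-1)
f′′′(-1) = e^(-1)
f^(4)(-1) = e^(-1)
f^(5)(-1) = e^(-1)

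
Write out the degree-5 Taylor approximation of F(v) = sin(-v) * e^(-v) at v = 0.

v^5/30 - v^3/3 + v^2 - v

Expand each factor separately, then convolve coefficients.
[v^0] = 0;  [v^1] = -1;  [v^2] = 1;  [v^3] = -1/3;  [v^4] = 0;  [v^5] = 1/30.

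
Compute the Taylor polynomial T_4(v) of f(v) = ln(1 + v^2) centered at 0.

f(0) = 0
f′(0) = 0
f′′(0) = 2
f′′′(0) = 0
f^(4)(0) = -12
Dividing each by k! gives the coefficients c_0, ..., c_4.

-v^4/2 + v^2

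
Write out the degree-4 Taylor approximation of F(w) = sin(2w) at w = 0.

Differentiate repeatedly and evaluate at the center.
[w^0] = 0;  [w^1] = 2;  [w^2] = 0;  [w^3] = -4/3;  [w^4] = 0.

-4*w^3/3 + 2*w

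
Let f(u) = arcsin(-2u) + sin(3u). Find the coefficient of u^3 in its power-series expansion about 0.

-35/6

Expand each term separately and add.
[u^0] = 0;  [u^1] = 1;  [u^2] = 0;  [u^3] = -35/6.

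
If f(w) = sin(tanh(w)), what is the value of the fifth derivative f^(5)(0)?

Substitute the inner expansion into the outer series and collect powers.
The coefficient of w^5 in the expansion is 37/120, so f^(5)(0) = 5! * (37/120) = 37.

37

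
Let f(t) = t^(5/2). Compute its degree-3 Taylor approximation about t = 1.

5*(t - 1)^3/16 + 15*(t - 1)^2/8 + 5*(t - 1)/2 + 1

[(t - 1)^0] = 1;  [(t - 1)^1] = 5/2;  [(t - 1)^2] = 15/8;  [(t - 1)^3] = 5/16.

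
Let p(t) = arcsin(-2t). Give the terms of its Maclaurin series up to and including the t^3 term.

p(0) = 0
p′(0) = -2
p′′(0) = 0
p′′′(0) = -8

-4*t^3/3 - 2*t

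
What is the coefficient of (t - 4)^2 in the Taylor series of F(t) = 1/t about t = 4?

F(4) = 1/4
F′(4) = -1/16
F′′(4) = 1/32
So c_2 = F′′(4)/2! = 1/64.

1/64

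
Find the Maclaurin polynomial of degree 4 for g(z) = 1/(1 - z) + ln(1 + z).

3*z^4/4 + 4*z^3/3 + z^2/2 + 2*z + 1

Add the two expansions coefficient-wise.
g(0) = 1
g′(0) = 2
g′′(0) = 1
g′′′(0) = 8
g^(4)(0) = 18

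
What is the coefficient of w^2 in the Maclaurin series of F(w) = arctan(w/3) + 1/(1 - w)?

1

Add the two expansions coefficient-wise.
F(0) = 1
F′(0) = 4/3
F′′(0) = 2
So c_2 = F′′(0)/2! = 1.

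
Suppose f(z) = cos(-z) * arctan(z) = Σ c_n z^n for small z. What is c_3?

-5/6

Take the Cauchy product of the two expansions.
f(0) = 0
f′(0) = 1
f′′(0) = 0
f′′′(0) = -5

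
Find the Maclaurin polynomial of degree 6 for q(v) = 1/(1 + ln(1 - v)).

3289*v^6/360 + 347*v^5/60 + 11*v^4/3 + 7*v^3/3 + 3*v^2/2 + v + 1

Compose series: expand the inner function first, then feed it into the outer expansion.
q(0) = 1
q′(0) = 1
q′′(0) = 3
q′′′(0) = 14
q^(4)(0) = 88
q^(5)(0) = 694
q^(6)(0) = 6578
Dividing each by k! gives the coefficients c_0, ..., c_6.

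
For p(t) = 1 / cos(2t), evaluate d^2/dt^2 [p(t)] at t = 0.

Divide the numerator series by the denominator series (power-series long division).
The coefficient of t^2 in the expansion is 2, so p′′(0) = 2! * (2) = 4.

4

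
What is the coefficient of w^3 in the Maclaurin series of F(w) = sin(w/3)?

-1/162

F(0) = 0
F′(0) = 1/3
F′′(0) = 0
F′′′(0) = -1/27
The Taylor polynomial is Σ F^(k)(0)/k! · w^k.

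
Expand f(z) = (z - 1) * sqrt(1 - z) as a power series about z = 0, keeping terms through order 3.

Shift and add copies of the series according to the polynomial's terms.

-z^3/16 - 3*z^2/8 + 3*z/2 - 1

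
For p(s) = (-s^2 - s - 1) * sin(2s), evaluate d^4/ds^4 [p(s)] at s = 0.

Multiply each power in the prefactor through the base expansion.
From the series, [s^4] p = 4/3; multiply by 4! = 24 to get 32.

32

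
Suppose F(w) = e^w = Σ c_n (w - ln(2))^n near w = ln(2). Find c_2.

1

F(ln(2)) = 2
F′(ln(2)) = 2
F′′(ln(2)) = 2
So c_2 = F′′(ln(2))/2! = 1.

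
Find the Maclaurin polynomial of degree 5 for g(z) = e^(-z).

-z^5/120 + z^4/24 - z^3/6 + z^2/2 - z + 1

Use the known series and substitute for the argument.
g(0) = 1
g′(0) = -1
g′′(0) = 1
g′′′(0) = -1
g^(4)(0) = 1
g^(5)(0) = -1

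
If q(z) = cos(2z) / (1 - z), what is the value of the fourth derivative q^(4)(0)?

-8

Expand each factor separately, then convolve coefficients.
The coefficient of z^4 in the expansion is -1/3, so q^(4)(0) = 4! * (-1/3) = -8.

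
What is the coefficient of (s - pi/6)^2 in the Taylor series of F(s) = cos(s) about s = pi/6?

-sqrt(3)/4

Differentiate repeatedly and evaluate at the center.
[(s - pi/6)^0] = sqrt(3)/2;  [(s - pi/6)^1] = -1/2;  [(s - pi/6)^2] = -sqrt(3)/4.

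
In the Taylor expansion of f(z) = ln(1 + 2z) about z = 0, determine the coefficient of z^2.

Compute the successive derivatives at the expansion point and divide by k!.
f(0) = 0
f′(0) = 2
f′′(0) = -4
Then c_k = f^(k)(0)/k! gives each Taylor coefficient.

-2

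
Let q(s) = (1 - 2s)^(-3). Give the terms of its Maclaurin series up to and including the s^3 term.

80*s^3 + 24*s^2 + 6*s + 1

q(0) = 1
q′(0) = 6
q′′(0) = 48
q′′′(0) = 480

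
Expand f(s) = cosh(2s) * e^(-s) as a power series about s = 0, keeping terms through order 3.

Expand each factor separately, then convolve coefficients.
f(0) = 1
f′(0) = -1
f′′(0) = 5
f′′′(0) = -13

-13*s^3/6 + 5*s^2/2 - s + 1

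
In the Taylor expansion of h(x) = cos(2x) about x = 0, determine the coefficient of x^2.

-2

h(0) = 1
h′(0) = 0
h′′(0) = -4
So c_2 = h′′(0)/2! = -2.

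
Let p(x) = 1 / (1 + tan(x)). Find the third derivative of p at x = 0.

-8

Expand as Σ (-1)^k u^k with u equal to the inner function's series.
The coefficient of x^3 in the expansion is -4/3, so p′′′(0) = 3! * (-4/3) = -8.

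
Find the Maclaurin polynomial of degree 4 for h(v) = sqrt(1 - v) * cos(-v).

Multiply the two series term by term and collect like powers.
[v^0] = 1;  [v^1] = -1/2;  [v^2] = -5/8;  [v^3] = 3/16;  [v^4] = 25/384.

25*v^4/384 + 3*v^3/16 - 5*v^2/8 - v/2 + 1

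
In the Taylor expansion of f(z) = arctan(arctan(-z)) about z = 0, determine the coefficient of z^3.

Plug the Maclaurin series of the inner function into that of the outer and collect terms.
f(0) = 0
f′(0) = -1
f′′(0) = 0
f′′′(0) = 4

2/3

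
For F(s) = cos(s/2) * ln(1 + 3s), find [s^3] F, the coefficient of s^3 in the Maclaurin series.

69/8

Multiply the two series term by term and collect like powers.
[s^0] = 0;  [s^1] = 3;  [s^2] = -9/2;  [s^3] = 69/8.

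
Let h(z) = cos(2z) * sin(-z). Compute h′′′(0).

Multiply the two series term by term and collect like powers.
The coefficient of z^3 in the expansion is 13/6, so h′′′(0) = 3! * (13/6) = 13.

13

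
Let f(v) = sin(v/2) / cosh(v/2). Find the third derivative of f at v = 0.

Invert the denominator's series and multiply.
The coefficient of v^3 in the expansion is -1/12, so f′′′(0) = 3! * (-1/12) = -1/2.

-1/2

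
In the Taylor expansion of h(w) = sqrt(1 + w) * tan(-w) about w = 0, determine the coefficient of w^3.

-5/24

Expand each factor separately, then convolve coefficients.
[w^0] = 0;  [w^1] = -1;  [w^2] = -1/2;  [w^3] = -5/24.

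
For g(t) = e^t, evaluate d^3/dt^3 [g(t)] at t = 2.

e^(2)

Compute the successive derivatives at the expansion point and divide by k!.
The coefficient of (t - 2)^3 in the expansion is e^(2)/6, so g′′′(2) = 3! * (e^(2)/6) = e^(2).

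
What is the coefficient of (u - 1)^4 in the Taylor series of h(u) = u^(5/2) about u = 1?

-5/128

Use the known series and substitute for the argument.
[(u - 1)^0] = 1;  [(u - 1)^1] = 5/2;  [(u - 1)^2] = 15/8;  [(u - 1)^3] = 5/16;  [(u - 1)^4] = -5/128.
So c_4 = h^(4)(1)/4! = -5/128.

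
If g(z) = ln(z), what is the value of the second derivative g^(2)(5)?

The coefficient of (z - 5)^2 in the expansion is -1/50, so g′′(5) = 2! * (-1/50) = -1/25.

-1/25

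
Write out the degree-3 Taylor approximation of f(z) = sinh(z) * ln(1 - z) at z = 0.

-z^3/2 - z^2

Take the Cauchy product of the two expansions.
f(0) = 0
f′(0) = 0
f′′(0) = -2
f′′′(0) = -3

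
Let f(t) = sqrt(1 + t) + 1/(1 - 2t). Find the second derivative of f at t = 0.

Add the two expansions coefficient-wise.
From the series, [t^2] f = 31/8; multiply by 2! = 2 to get 31/4.

31/4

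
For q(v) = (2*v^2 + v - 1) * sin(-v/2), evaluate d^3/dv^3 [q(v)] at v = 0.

Shift and add copies of the series according to the polynomial's terms.
From the series, [v^3] q = -49/48; multiply by 3! = 6 to get -49/8.

-49/8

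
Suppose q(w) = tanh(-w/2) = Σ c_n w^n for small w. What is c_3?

1/24

Use the known series and substitute for the argument.
q(0) = 0
q′(0) = -1/2
q′′(0) = 0
q′′′(0) = 1/4
So c_3 = q′′′(0)/3! = 1/24.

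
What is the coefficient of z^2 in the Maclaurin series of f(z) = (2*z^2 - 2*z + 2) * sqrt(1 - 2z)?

Shift and add copies of the series according to the polynomial's terms.
[z^0] = 2;  [z^1] = -4;  [z^2] = 3.
So c_2 = f′′(0)/2! = 3.

3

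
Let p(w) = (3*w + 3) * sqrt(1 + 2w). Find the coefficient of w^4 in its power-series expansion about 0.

Shift and add copies of the series according to the polynomial's terms.
So c_4 = p^(4)(0)/4! = -3/8.

-3/8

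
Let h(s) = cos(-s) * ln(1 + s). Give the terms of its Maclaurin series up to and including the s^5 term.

3*s^5/40 - s^3/6 - s^2/2 + s

Take the Cauchy product of the two expansions.
h(0) = 0
h′(0) = 1
h′′(0) = -1
h′′′(0) = -1
h^(4)(0) = 0
h^(5)(0) = 9
The Taylor polynomial is Σ h^(k)(0)/k! · s^k.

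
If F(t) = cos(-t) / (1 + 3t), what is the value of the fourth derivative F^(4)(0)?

1837

Multiply the two series term by term and collect like powers.
From the series, [t^4] F = 1837/24; multiply by 4! = 24 to get 1837.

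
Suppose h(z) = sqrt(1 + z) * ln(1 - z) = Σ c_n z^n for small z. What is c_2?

-1

Expand each factor separately, then convolve coefficients.
[z^0] = 0;  [z^1] = -1;  [z^2] = -1.
So c_2 = h′′(0)/2! = -1.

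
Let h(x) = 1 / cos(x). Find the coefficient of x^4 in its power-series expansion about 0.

Write the quotient as an unknown series and match coefficients against numerator = denominator · series.

5/24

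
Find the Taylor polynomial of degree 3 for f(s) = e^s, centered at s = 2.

(s - 2)^3*e^(2)/6 + (s - 2)^2*e^(2)/2 + (s - 2)*e^(2) + e^(2)

Compute the successive derivatives at the expansion point and divide by k!.
f(2) = e^(2)
f′(2) = e^(2)
f′′(2) = e^(2)
f′′′(2) = e^(2)
Then c_k = f^(k)(2)/k! gives each Taylor coefficient.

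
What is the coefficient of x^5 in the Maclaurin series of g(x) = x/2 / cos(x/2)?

Divide the numerator series by the denominator series (power-series long division).
g(0) = 0
g′(0) = 1/2
g′′(0) = 0
g′′′(0) = 3/8
g^(4)(0) = 0
g^(5)(0) = 25/32
The Taylor polynomial is Σ g^(k)(0)/k! · x^k.

5/768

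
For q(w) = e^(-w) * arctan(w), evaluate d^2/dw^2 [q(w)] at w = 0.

-2

Multiply the two series term by term and collect like powers.
The coefficient of w^2 in the expansion is -1, so q′′(0) = 2! * (-1) = -2.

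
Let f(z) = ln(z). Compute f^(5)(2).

Compute the successive derivatives at the expansion point and divide by k!.
The coefficient of (z - 2)^5 in the expansion is 1/160, so f^(5)(2) = 5! * (1/160) = 3/4.

3/4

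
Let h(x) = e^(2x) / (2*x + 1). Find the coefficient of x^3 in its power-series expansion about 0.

Multiply the numerator's expansion by the denominator's geometric series.
[x^0] = 1;  [x^1] = 0;  [x^2] = 2;  [x^3] = -8/3.
So c_3 = h′′′(0)/3! = -8/3.

-8/3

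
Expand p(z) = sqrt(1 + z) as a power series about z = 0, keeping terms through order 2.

p(0) = 1
p′(0) = 1/2
p′′(0) = -1/4

-z^2/8 + z/2 + 1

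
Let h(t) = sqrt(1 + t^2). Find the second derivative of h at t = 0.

1

The coefficient of t^2 in the expansion is 1/2, so h′′(0) = 2! * (1/2) = 1.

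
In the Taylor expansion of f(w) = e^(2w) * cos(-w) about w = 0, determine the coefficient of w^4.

Multiply the two series term by term and collect like powers.
f(0) = 1
f′(0) = 2
f′′(0) = 3
f′′′(0) = 2
f^(4)(0) = -7
So c_4 = f^(4)(0)/4! = -7/24.

-7/24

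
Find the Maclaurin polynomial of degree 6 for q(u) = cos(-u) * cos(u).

Write out both Maclaurin series and multiply, keeping only the needed powers.
q(0) = 1
q′(0) = 0
q′′(0) = -2
q′′′(0) = 0
q^(4)(0) = 8
q^(5)(0) = 0
q^(6)(0) = -32
Then c_k = q^(k)(0)/k! gives each Taylor coefficient.

-2*u^6/45 + u^4/3 - u^2 + 1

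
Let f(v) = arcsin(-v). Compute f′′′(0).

-1

From the series, [v^3] f = -1/6; multiply by 3! = 6 to get -1.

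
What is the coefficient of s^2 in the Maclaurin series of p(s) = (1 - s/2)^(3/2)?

3/32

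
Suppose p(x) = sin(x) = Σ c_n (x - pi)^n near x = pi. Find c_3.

[(x - pi)^0] = 0;  [(x - pi)^1] = -1;  [(x - pi)^2] = 0;  [(x - pi)^3] = 1/6.

1/6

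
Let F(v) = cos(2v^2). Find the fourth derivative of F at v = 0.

-48

The coefficient of v^4 in the expansion is -2, so F^(4)(0) = 4! * (-2) = -48.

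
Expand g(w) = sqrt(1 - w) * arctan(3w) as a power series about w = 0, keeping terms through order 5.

31749*w^5/640 + 69*w^4/16 - 75*w^3/8 - 3*w^2/2 + 3*w

Take the Cauchy product of the two expansions.
g(0) = 0
g′(0) = 3
g′′(0) = -3
g′′′(0) = -225/4
g^(4)(0) = 207/2
g^(5)(0) = 95247/16
Then c_k = g^(k)(0)/k! gives each Taylor coefficient.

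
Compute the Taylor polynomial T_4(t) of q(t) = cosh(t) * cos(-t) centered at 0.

Take the Cauchy product of the two expansions.

1 - t^4/6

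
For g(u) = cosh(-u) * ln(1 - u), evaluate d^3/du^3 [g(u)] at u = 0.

Write out both Maclaurin series and multiply, keeping only the needed powers.
The coefficient of u^3 in the expansion is -5/6, so g′′′(0) = 3! * (-5/6) = -5.

-5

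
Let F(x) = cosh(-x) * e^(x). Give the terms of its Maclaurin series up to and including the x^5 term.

2*x^5/15 + x^4/3 + 2*x^3/3 + x^2 + x + 1

Expand each factor separately, then convolve coefficients.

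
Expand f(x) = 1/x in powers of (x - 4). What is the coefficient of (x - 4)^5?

Compute the successive derivatives at the expansion point and divide by k!.
So c_5 = f^(5)(4)/5! = -1/4096.

-1/4096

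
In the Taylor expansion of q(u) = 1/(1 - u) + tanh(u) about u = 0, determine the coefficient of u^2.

1

Combine the two series term by term.
So c_2 = q′′(0)/2! = 1.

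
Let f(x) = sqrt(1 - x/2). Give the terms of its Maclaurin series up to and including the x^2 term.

-x^2/32 - x/4 + 1

Use the known series and substitute for the argument.
[x^0] = 1;  [x^1] = -1/4;  [x^2] = -1/32.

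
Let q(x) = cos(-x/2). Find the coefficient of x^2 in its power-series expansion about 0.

-1/8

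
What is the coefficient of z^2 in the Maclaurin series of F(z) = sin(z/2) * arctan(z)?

1/2

Take the Cauchy product of the two expansions.
F(0) = 0
F′(0) = 0
F′′(0) = 1
Dividing each by k! gives the coefficients c_0, ..., c_2.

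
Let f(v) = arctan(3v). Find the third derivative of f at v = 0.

-54

The coefficient of v^3 in the expansion is -9, so f′′′(0) = 3! * (-9) = -54.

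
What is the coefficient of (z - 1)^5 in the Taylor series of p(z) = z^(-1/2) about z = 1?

p(1) = 1
p′(1) = -1/2
p′′(1) = 3/4
p′′′(1) = -15/8
p^(4)(1) = 105/16
p^(5)(1) = -945/32
So c_5 = p^(5)(1)/5! = -63/256.

-63/256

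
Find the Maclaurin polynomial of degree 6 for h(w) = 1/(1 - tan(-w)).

122*w^6/45 - 32*w^5/15 + 5*w^4/3 - 4*w^3/3 + w^2 - w + 1

Plug the Maclaurin series of the inner function into that of the outer and collect terms.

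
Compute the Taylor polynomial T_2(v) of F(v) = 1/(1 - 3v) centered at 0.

9*v^2 + 3*v + 1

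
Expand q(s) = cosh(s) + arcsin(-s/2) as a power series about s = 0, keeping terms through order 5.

Add the two expansions coefficient-wise.
q(0) = 1
q′(0) = -1/2
q′′(0) = 1
q′′′(0) = -1/8
q^(4)(0) = 1
q^(5)(0) = -9/32
Then c_k = q^(k)(0)/k! gives each Taylor coefficient.

-3*s^5/1280 + s^4/24 - s^3/48 + s^2/2 - s/2 + 1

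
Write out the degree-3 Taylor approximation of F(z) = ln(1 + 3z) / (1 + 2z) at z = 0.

Expand each factor separately, then convolve coefficients.
[z^0] = 0;  [z^1] = 3;  [z^2] = -21/2;  [z^3] = 30.

30*z^3 - 21*z^2/2 + 3*z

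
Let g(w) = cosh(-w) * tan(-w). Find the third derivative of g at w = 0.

Take the Cauchy product of the two expansions.
From the series, [w^3] g = -5/6; multiply by 3! = 6 to get -5.

-5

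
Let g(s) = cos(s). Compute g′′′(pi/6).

1/2

The coefficient of (s - pi/6)^3 in the expansion is 1/12, so g′′′(pi/6) = 3! * (1/12) = 1/2.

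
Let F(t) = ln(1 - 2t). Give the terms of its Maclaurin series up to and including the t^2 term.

Apply the Taylor formula c_k = f^(k)(a)/k!.
F(0) = 0
F′(0) = -2
F′′(0) = -4

-2*t^2 - 2*t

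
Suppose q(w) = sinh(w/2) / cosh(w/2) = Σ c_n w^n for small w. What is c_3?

-1/24

Write the quotient as an unknown series and match coefficients against numerator = denominator · series.
q(0) = 0
q′(0) = 1/2
q′′(0) = 0
q′′′(0) = -1/4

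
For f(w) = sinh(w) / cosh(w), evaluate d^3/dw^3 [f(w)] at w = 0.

Invert the denominator's series and multiply.
From the series, [w^3] f = -1/3; multiply by 3! = 6 to get -2.

-2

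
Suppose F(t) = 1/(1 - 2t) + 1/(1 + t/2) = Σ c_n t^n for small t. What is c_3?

63/8

Expand each term separately and add.
[t^0] = 2;  [t^1] = 3/2;  [t^2] = 17/4;  [t^3] = 63/8.
So c_3 = F′′′(0)/3! = 63/8.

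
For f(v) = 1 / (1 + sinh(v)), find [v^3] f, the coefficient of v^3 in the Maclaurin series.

Expand as Σ (-1)^k u^k with u equal to the inner function's series.
f(0) = 1
f′(0) = -1
f′′(0) = 2
f′′′(0) = -7
Dividing each by k! gives the coefficients c_0, ..., c_3.

-7/6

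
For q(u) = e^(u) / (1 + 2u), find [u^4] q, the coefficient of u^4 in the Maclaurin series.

Take the Cauchy product of the two expansions.
[u^0] = 1;  [u^1] = -1;  [u^2] = 5/2;  [u^3] = -29/6;  [u^4] = 233/24.

233/24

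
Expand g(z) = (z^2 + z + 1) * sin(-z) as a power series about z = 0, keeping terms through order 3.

Distribute the polynomial across the series and collect like powers.
g(0) = 0
g′(0) = -1
g′′(0) = -2
g′′′(0) = -5

-5*z^3/6 - z^2 - z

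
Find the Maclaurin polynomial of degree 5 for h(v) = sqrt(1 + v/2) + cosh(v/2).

Add the two expansions coefficient-wise.
[v^0] = 2;  [v^1] = 1/4;  [v^2] = 3/32;  [v^3] = 1/128;  [v^4] = 1/6144;  [v^5] = 7/8192.

7*v^5/8192 + v^4/6144 + v^3/128 + 3*v^2/32 + v/4 + 2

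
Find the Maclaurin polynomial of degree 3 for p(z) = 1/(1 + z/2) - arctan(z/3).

-73*z^3/648 + z^2/4 - 5*z/6 + 1

Add the two expansions coefficient-wise.
p(0) = 1
p′(0) = -5/6
p′′(0) = 1/2
p′′′(0) = -73/108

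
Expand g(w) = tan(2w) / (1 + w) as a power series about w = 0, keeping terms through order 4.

-14*w^4/3 + 14*w^3/3 - 2*w^2 + 2*w

Multiply the two series term by term and collect like powers.
[w^0] = 0;  [w^1] = 2;  [w^2] = -2;  [w^3] = 14/3;  [w^4] = -14/3.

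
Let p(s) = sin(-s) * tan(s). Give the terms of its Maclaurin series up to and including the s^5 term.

Multiply the two series term by term and collect like powers.

-s^4/6 - s^2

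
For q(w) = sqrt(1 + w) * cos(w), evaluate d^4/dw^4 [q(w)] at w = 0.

25/16

Take the Cauchy product of the two expansions.
The coefficient of w^4 in the expansion is 25/384, so q^(4)(0) = 4! * (25/384) = 25/16.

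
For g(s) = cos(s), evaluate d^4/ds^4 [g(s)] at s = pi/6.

The coefficient of (s - pi/6)^4 in the expansion is sqrt(3)/48, so g^(4)(pi/6) = 4! * (sqrt(3)/48) = sqrt(3)/2.

sqrt(3)/2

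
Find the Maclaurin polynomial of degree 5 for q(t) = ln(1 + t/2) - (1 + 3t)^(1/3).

Add the two expansions coefficient-wise.
[t^0] = -1;  [t^1] = -1/2;  [t^2] = 7/8;  [t^3] = -13/8;  [t^4] = 637/192;  [t^5] = -3517/480.

-3517*t^5/480 + 637*t^4/192 - 13*t^3/8 + 7*t^2/8 - t/2 - 1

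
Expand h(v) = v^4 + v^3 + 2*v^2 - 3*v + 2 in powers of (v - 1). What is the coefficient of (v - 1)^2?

Differentiate repeatedly and evaluate at the center.
[(v - 1)^0] = 3;  [(v - 1)^1] = 8;  [(v - 1)^2] = 11.
So c_2 = h′′(1)/2! = 11.

11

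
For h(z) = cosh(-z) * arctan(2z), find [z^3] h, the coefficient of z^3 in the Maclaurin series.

-5/3

Take the Cauchy product of the two expansions.
h(0) = 0
h′(0) = 2
h′′(0) = 0
h′′′(0) = -10
Then c_k = h^(k)(0)/k! gives each Taylor coefficient.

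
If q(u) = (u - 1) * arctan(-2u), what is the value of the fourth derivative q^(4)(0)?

64

Multiply each power in the prefactor through the base expansion.
The coefficient of u^4 in the expansion is 8/3, so q^(4)(0) = 4! * (8/3) = 64.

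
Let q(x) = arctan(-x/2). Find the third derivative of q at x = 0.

1/4

Differentiate repeatedly and evaluate at the center.
From the series, [x^3] q = 1/24; multiply by 3! = 6 to get 1/4.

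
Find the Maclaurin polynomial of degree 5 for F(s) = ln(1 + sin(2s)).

4*s^5/3 - 4*s^4/3 + 4*s^3/3 - 2*s^2 + 2*s

Let u equal the inner series; expand the outer function in u and truncate.
[s^0] = 0;  [s^1] = 2;  [s^2] = -2;  [s^3] = 4/3;  [s^4] = -4/3;  [s^5] = 4/3.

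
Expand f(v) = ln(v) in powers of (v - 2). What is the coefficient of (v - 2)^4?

Compute the successive derivatives at the expansion point and divide by k!.
f(2) = ln(2)
f′(2) = 1/2
f′′(2) = -1/4
f′′′(2) = 1/4
f^(4)(2) = -3/8
The Taylor polynomial is Σ f^(k)(2)/k! · (v - 2)^k.

-1/64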